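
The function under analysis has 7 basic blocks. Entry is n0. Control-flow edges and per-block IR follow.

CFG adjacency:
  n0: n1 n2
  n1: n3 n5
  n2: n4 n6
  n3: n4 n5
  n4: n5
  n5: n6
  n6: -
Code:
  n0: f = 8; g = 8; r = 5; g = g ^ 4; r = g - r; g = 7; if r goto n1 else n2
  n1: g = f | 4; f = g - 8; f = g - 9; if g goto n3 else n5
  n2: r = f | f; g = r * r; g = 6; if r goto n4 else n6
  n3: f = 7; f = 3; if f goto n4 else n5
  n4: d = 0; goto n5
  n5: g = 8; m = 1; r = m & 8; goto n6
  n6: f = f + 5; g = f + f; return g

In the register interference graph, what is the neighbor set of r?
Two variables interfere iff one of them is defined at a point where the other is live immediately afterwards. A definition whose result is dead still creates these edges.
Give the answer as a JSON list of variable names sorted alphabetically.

def/use:
  n0: def={f,g,r} ue=∅
  n1: def={f,g} ue={f}
  n2: def={g,r} ue={f}
  n3: def={f} ue=∅
  n4: def={d} ue=∅
  n5: def={g,m,r} ue=∅
  n6: def={f,g} ue={f}

Liveness:
  live n0: ∅→{f}
  live n1: {f}→{f}
  live n2: {f}→{f}
  live n3: ∅→{f}
  live n4: {f}→{f}
  live n5: {f}→{f}
  live n6: {f}→∅

Interference:
  d: {f}
  f: {d,g,m,r}
  g: {f,r}
  m: {f}
  r: {f,g}

N(r) = ["f", "g"]

Answer: ["f", "g"]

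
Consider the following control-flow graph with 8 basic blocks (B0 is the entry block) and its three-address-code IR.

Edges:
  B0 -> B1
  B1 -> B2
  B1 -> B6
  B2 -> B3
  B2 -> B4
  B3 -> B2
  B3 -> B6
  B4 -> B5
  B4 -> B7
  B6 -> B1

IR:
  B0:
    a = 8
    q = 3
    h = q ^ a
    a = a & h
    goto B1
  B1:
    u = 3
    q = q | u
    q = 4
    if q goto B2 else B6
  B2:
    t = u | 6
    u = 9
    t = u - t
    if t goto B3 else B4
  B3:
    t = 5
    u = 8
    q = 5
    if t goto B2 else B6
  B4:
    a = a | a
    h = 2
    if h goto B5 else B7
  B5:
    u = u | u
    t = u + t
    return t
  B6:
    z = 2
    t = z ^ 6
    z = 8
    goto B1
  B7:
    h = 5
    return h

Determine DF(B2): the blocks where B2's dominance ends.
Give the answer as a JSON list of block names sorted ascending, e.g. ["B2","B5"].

idom tree: B1←B0 B2←B1 B3←B2 B4←B2 B5←B4 B6←B1 B7←B4
Dom∩ at merges:
  B1: preds {B0,B6}: {B0} ∩ {B0,B1,B6} = {B0}; idom=B0
  B2: preds {B1,B3}: {B0,B1} ∩ {B0,B1,B2,B3} = {B0,B1}; idom=B1
  B6: preds {B1,B3}: {B0,B1} ∩ {B0,B1,B2,B3} = {B0,B1}; idom=B1

DF derivation:
  B1←B0: walk · to B0
  B1←B6: walk B6→B1 to B0
  B2←B1: walk · to B1
  B2←B3: walk B3→B2 to B1
  B6←B1: walk · to B1
  B6←B3: walk B3→B2 to B1
  B0: DF=∅
  B1: DF={B1}
  B2: DF={B2,B6}
  B3: DF={B2,B6}
  B4: DF=∅
  B5: DF=∅
  B6: DF={B1}
  B7: DF=∅

DF(B2) = ["B2", "B6"]

Answer: ["B2", "B6"]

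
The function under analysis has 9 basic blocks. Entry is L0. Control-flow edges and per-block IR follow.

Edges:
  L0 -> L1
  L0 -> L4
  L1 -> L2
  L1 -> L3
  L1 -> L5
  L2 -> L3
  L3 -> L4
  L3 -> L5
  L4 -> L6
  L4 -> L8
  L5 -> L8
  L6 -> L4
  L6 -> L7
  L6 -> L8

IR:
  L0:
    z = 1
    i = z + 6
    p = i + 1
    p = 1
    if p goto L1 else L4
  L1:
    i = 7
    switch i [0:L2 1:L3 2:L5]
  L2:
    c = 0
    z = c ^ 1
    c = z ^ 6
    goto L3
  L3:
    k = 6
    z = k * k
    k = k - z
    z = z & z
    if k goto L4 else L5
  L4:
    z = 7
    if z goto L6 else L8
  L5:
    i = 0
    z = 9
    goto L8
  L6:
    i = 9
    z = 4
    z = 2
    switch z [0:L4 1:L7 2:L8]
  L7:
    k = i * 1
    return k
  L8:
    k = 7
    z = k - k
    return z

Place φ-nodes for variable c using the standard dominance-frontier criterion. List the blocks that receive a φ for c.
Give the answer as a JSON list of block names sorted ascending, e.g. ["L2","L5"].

idom tree: L1←L0 L2←L1 L3←L1 L4←L0 L5←L1 L6←L4 L7←L6 L8←L0
Dom∩ at merges:
  L3: preds {L1,L2}: {L0,L1} ∩ {L0,L1,L2} = {L0,L1}; idom=L1
  L4: preds {L0,L3,L6}: {L0} ∩ {L0,L1,L3} ∩ {L0,L4,L6} = {L0}; idom=L0
  L5: preds {L1,L3}: {L0,L1} ∩ {L0,L1,L3} = {L0,L1}; idom=L1
  L8: preds {L4,L5,L6}: {L0,L4} ∩ {L0,L1,L5} ∩ {L0,L4,L6} = {L0}; idom=L0

DF walk-up:
  join L3 pred L1: · stop@L1
  join L3 pred L2: L2 stop@L1
  join L4 pred L0: · stop@L0
  join L4 pred L3: L3→L1 stop@L0
  join L4 pred L6: L6→L4 stop@L0
  join L5 pred L1: · stop@L1
  join L5 pred L3: L3 stop@L1
  join L8 pred L4: L4 stop@L0
  join L8 pred L5: L5→L1 stop@L0
  join L8 pred L6: L6→L4 stop@L0
  L0: DF=∅
  L1: DF={L4,L8}
  L2: DF={L3}
  L3: DF={L4,L5}
  L4: DF={L4,L8}
  L5: DF={L8}
  L6: DF={L4,L8}
  L7: DF=∅
  L8: DF=∅

φ for c: defs {L2}
  DF⁺ = {L3,L4,L5,L8}

Answer: ["L3", "L4", "L5", "L8"]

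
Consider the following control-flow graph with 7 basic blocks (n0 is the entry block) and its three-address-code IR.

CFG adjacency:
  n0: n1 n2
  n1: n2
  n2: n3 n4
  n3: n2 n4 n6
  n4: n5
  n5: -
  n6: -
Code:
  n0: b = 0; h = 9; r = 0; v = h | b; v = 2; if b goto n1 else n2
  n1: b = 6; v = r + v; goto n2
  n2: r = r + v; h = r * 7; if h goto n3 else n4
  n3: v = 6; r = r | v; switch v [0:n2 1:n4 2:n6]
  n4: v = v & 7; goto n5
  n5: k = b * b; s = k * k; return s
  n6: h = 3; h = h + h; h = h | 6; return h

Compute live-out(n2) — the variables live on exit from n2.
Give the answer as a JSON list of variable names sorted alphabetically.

Answer: ["b", "r", "v"]

Analysis:
Per-block:
  n0: def={b,h,r,v} ue=∅
  n1: def={b,v} ue={r,v}
  n2: def={h,r} ue={r,v}
  n3: def={r,v} ue={r}
  n4: def={v} ue={v}
  n5: def={k,s} ue={b}
  n6: def={h} ue=∅

Backward fixpoint:
  n0 li=∅ lo={b,r,v}
  n1 li={r,v} lo={b,r,v}
  n2 li={b,r,v} lo={b,r,v}
  n3 li={b,r} lo={b,r,v}
  n4 li={b,v} lo={b}
  n5 li={b} lo=∅
  n6 li=∅ lo=∅

live-out(n2) = ["b", "r", "v"]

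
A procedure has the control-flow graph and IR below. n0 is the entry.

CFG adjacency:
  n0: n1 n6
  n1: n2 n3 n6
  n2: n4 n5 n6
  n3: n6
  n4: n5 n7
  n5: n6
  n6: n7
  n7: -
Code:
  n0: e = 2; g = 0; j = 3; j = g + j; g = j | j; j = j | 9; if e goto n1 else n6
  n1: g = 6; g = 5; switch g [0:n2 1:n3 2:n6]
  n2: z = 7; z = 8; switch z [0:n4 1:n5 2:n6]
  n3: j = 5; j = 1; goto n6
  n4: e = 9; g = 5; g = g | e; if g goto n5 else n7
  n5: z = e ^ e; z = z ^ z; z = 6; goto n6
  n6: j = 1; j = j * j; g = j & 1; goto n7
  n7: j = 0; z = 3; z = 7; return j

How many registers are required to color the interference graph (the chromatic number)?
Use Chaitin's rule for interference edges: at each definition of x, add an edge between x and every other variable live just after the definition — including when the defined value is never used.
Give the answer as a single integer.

Per-block:
  n0 def {e,g,j} use ∅
  n1 def {g} use ∅
  n2 def {z} use ∅
  n3 def {j} use ∅
  n4 def {e,g} use ∅
  n5 def {z} use {e}
  n6 def {g,j} use ∅
  n7 def {j,z} use ∅

Backward fixpoint:
  live n0: ∅→{e}
  live n1: {e}→{e}
  live n2: {e}→{e}
  live n3: ∅→∅
  live n4: ∅→{e}
  live n5: {e}→∅
  live n6: ∅→∅
  live n7: ∅→∅

Interfere edges:
  e: {g,j,z}
  g: {e,j}
  j: {e,g,z}
  z: {e,j}

Registers:
  {e,g,j} pairwise interfere (3-clique) ⇒ χ ≥ 3
  3-colouring: R0={e}  R1={j}  R2={g,z}
  χ = 3

Answer: 3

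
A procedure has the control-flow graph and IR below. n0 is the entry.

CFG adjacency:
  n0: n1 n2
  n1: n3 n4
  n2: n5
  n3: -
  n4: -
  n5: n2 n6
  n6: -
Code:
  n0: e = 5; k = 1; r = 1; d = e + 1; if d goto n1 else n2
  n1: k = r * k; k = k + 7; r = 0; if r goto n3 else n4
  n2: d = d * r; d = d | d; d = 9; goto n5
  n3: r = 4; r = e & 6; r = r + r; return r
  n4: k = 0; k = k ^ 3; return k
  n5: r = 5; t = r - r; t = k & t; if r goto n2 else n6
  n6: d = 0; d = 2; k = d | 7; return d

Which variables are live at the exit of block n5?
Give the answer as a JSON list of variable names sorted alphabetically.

def/use:
  n0: def={d,e,k,r} ue=∅
  n1: def={k,r} ue={k,r}
  n2: def={d} ue={d,r}
  n3: def={r} ue={e}
  n4: def={k} ue=∅
  n5: def={r,t} ue={k}
  n6: def={d,k} ue=∅

Backward fixpoint:
  n0 li=∅ lo={d,e,k,r}
  n1 li={e,k,r} lo={e}
  n2 li={d,k,r} lo={d,k}
  n3 li={e} lo=∅
  n4 li=∅ lo=∅
  n5 li={d,k} lo={d,k,r}
  n6 li=∅ lo=∅

live-out(n5) = ["d", "k", "r"]

Answer: ["d", "k", "r"]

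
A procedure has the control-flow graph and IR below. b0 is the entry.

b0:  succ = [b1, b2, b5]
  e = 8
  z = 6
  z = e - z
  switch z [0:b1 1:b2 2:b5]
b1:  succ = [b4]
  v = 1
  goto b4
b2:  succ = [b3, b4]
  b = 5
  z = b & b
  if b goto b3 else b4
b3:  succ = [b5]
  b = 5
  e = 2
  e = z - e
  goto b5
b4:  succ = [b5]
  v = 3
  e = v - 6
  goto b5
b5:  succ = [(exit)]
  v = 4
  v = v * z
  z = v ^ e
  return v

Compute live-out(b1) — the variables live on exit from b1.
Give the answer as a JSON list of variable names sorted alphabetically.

Per-block:
  b0: def={e,z} ue=∅
  b1: def={v} ue=∅
  b2: def={b,z} ue=∅
  b3: def={b,e} ue={z}
  b4: def={e,v} ue=∅
  b5: def={v,z} ue={e,z}

Backward fixpoint:
  b0 li=∅ lo={e,z}
  b1 li={z} lo={z}
  b2 li=∅ lo={z}
  b3 li={z} lo={e,z}
  b4 li={z} lo={e,z}
  b5 li={e,z} lo=∅

live-out(b1) = ["z"]

Answer: ["z"]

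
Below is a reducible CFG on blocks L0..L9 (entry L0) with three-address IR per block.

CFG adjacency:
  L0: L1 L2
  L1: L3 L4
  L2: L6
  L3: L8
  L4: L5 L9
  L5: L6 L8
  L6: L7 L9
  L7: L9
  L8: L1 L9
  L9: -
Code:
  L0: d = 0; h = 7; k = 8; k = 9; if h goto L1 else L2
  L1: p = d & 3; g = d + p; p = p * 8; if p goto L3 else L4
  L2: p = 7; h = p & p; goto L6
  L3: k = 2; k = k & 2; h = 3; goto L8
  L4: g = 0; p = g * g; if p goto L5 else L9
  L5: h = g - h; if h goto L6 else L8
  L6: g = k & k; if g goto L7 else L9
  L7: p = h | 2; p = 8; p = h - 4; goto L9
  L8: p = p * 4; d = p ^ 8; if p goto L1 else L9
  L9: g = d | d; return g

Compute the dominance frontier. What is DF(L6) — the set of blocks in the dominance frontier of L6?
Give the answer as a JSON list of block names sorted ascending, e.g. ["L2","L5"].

Answer: ["L9"]

Derivation:
idom tree: L1←L0 L2←L0 L3←L1 L4←L1 L5←L4 L6←L0 L7←L6 L8←L1 L9←L0
Join-block Dom:
  L1: preds {L0,L8}: {L0} ∩ {L0,L1,L8} = {L0}; idom=L0
  L6: preds {L2,L5}: {L0,L2} ∩ {L0,L1,L4,L5} = {L0}; idom=L0
  L8: preds {L3,L5}: {L0,L1,L3} ∩ {L0,L1,L4,L5} = {L0,L1}; idom=L1
  L9: preds {L4,L6,L7,L8}: {L0,L1,L4} ∩ {L0,L6} ∩ {L0,L6,L7} ∩ {L0,L1,L8} = {L0}; idom=L0

DF derivation:
  join L1 pred L0: · stop@L0
  join L1 pred L8: L8→L1 stop@L0
  join L6 pred L2: L2 stop@L0
  join L6 pred L5: L5→L4→L1 stop@L0
  join L8 pred L3: L3 stop@L1
  join L8 pred L5: L5→L4 stop@L1
  join L9 pred L4: L4→L1 stop@L0
  join L9 pred L6: L6 stop@L0
  join L9 pred L7: L7→L6 stop@L0
  join L9 pred L8: L8→L1 stop@L0
  L0 → ∅
  L1 → {L1,L6,L9}
  L2 → {L6}
  L3 → {L8}
  L4 → {L6,L8,L9}
  L5 → {L6,L8}
  L6 → {L9}
  L7 → {L9}
  L8 → {L1,L9}
  L9 → ∅

DF(L6) = ["L9"]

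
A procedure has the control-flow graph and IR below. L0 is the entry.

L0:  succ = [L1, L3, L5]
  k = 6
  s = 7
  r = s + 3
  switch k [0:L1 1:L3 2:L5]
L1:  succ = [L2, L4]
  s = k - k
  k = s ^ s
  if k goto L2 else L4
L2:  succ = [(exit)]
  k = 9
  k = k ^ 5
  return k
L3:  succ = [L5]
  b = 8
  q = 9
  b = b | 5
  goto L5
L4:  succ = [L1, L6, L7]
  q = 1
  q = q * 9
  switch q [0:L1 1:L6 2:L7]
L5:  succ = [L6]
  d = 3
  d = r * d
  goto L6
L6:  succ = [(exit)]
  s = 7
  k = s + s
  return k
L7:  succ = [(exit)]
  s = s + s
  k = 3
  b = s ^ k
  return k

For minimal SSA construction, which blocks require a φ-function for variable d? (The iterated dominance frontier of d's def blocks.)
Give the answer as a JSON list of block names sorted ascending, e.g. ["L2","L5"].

idom tree: L1←L0 L2←L1 L3←L0 L4←L1 L5←L0 L6←L0 L7←L4
Dom at joins:
  L1: preds {L0,L4}: {L0} ∩ {L0,L1,L4} = {L0}; idom=L0
  L5: preds {L0,L3}: {L0} ∩ {L0,L3} = {L0}; idom=L0
  L6: preds {L4,L5}: {L0,L1,L4} ∩ {L0,L5} = {L0}; idom=L0

Frontier:
  join L1 pred L0: · stop@L0
  join L1 pred L4: L4→L1 stop@L0
  join L5 pred L0: · stop@L0
  join L5 pred L3: L3 stop@L0
  join L6 pred L4: L4→L1 stop@L0
  join L6 pred L5: L5 stop@L0
  L0: DF=∅
  L1: DF={L1,L6}
  L2: DF=∅
  L3: DF={L5}
  L4: DF={L1,L6}
  L5: DF={L6}
  L6: DF=∅
  L7: DF=∅

φ for d: defs {L5}
  DF⁺ = {L6}

Answer: ["L6"]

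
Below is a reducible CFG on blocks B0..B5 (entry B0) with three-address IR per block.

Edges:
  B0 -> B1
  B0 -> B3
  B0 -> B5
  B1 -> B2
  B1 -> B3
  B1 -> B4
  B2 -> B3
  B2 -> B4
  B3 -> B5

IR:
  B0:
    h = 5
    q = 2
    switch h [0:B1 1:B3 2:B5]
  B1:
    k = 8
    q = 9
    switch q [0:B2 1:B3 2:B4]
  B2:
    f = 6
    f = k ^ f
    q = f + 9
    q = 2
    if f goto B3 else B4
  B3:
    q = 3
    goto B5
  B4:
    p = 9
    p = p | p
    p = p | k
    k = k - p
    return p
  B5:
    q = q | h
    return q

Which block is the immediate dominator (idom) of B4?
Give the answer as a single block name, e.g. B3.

Answer: B1

Derivation:
idom tree: B1←B0 B2←B1 B3←B0 B4←B1 B5←B0
Dom∩ at merges:
  B3: preds {B0,B1,B2}: {B0} ∩ {B0,B1} ∩ {B0,B1,B2} = {B0}; idom=B0
  B4: preds {B1,B2}: {B0,B1} ∩ {B0,B1,B2} = {B0,B1}; idom=B1
  B5: preds {B0,B3}: {B0} ∩ {B0,B3} = {B0}; idom=B0

idom(B4) = B1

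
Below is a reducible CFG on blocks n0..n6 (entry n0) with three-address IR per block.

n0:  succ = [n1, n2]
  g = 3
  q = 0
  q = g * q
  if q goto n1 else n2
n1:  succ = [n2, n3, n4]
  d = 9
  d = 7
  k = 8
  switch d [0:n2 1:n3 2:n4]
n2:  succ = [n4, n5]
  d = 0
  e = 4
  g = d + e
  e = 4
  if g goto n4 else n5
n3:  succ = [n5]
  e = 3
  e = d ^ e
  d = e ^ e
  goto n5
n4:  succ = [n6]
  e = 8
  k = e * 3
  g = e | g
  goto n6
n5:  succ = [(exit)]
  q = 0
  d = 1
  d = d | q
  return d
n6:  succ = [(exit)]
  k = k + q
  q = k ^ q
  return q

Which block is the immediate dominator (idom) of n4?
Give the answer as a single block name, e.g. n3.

Answer: n0

Working:
idom tree: n1←n0 n2←n0 n3←n1 n4←n0 n5←n0 n6←n4
Join-block Dom:
  n2: preds {n0,n1}: {n0} ∩ {n0,n1} = {n0}; idom=n0
  n4: preds {n1,n2}: {n0,n1} ∩ {n0,n2} = {n0}; idom=n0
  n5: preds {n2,n3}: {n0,n2} ∩ {n0,n1,n3} = {n0}; idom=n0

idom(n4) = n0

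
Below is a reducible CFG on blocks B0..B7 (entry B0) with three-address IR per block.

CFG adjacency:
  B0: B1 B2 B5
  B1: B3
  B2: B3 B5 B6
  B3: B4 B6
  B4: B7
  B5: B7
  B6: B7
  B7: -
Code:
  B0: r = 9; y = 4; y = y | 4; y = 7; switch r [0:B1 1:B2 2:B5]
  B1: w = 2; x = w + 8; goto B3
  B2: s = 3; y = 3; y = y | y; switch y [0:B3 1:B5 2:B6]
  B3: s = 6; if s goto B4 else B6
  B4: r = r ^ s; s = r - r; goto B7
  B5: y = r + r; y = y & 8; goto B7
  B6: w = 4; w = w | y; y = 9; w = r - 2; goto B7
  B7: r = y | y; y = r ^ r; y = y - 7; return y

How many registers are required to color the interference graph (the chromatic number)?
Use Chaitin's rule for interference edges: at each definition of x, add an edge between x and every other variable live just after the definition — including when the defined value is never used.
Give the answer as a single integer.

def/use:
  B0: def={r,y} ue=∅
  B1: def={w,x} ue=∅
  B2: def={s,y} ue=∅
  B3: def={s} ue=∅
  B4: def={r,s} ue={r,s}
  B5: def={y} ue={r}
  B6: def={w,y} ue={r,y}
  B7: def={r,y} ue={y}

Live sets:
  B0 li=∅ lo={r,y}
  B1 li={r,y} lo={r,y}
  B2 li={r} lo={r,y}
  B3 li={r,y} lo={r,s,y}
  B4 li={r,s,y} lo={y}
  B5 li={r} lo={y}
  B6 li={r,y} lo={y}
  B7 li={y} lo=∅

Interfere edges:
  r: {s,w,x,y}
  s: {r,y}
  w: {r,y}
  x: {r,y}
  y: {r,s,w,x}

Chromatic number:
  clique {r,s,y} ⇒ need ≥ 3
  assign r→c0 s→c2 w→c2 x→c2 y→c1 — no edge inside a register ⇒ χ ≤ 3
  χ = 3

Answer: 3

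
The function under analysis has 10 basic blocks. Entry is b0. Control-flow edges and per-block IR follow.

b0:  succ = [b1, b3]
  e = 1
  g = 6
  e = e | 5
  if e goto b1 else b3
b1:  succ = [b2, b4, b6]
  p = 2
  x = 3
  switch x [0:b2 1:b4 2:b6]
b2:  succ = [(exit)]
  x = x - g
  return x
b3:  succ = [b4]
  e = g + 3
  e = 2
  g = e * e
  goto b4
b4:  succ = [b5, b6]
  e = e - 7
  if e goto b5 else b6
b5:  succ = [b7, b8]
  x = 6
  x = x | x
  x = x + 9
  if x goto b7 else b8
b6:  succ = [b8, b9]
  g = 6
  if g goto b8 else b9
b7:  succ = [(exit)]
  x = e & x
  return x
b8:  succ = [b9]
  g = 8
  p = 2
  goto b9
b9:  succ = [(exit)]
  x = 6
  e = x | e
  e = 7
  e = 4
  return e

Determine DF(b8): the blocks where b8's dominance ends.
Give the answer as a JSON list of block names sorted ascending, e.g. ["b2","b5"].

Answer: ["b9"]

Derivation:
idom tree: b1←b0 b2←b1 b3←b0 b4←b0 b5←b4 b6←b0 b7←b5 b8←b0 b9←b0
Join-block Dom:
  b4: preds {b1,b3}: {b0,b1} ∩ {b0,b3} = {b0}; idom=b0
  b6: preds {b1,b4}: {b0,b1} ∩ {b0,b4} = {b0}; idom=b0
  b8: preds {b5,b6}: {b0,b4,b5} ∩ {b0,b6} = {b0}; idom=b0
  b9: preds {b6,b8}: {b0,b6} ∩ {b0,b8} = {b0}; idom=b0

DF derivation:
  join b4 pred b1: b1 stop@b0
  join b4 pred b3: b3 stop@b0
  join b6 pred b1: b1 stop@b0
  join b6 pred b4: b4 stop@b0
  join b8 pred b5: b5→b4 stop@b0
  join b8 pred b6: b6 stop@b0
  join b9 pred b6: b6 stop@b0
  join b9 pred b8: b8 stop@b0
  b0: DF=∅
  b1: DF={b4,b6}
  b2: DF=∅
  b3: DF={b4}
  b4: DF={b6,b8}
  b5: DF={b8}
  b6: DF={b8,b9}
  b7: DF=∅
  b8: DF={b9}
  b9: DF=∅

DF(b8) = ["b9"]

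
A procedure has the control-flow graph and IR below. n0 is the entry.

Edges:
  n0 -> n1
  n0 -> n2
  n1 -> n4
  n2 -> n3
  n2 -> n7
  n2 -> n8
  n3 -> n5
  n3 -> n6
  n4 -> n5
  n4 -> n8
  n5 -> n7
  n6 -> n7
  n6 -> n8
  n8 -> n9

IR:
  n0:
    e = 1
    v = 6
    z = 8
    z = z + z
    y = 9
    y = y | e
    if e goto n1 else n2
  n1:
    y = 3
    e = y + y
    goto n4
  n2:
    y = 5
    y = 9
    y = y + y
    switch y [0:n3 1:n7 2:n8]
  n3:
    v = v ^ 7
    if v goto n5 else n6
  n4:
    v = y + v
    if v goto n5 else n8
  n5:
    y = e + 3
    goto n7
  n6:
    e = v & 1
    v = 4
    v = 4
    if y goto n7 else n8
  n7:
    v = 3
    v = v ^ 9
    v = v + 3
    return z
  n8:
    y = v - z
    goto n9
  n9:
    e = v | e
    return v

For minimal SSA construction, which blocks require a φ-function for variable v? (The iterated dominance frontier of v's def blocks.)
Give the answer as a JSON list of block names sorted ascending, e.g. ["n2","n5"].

idom tree: n1←n0 n2←n0 n3←n2 n4←n1 n5←n0 n6←n3 n7←n0 n8←n0 n9←n8
Join-block Dom:
  n5: preds {n3,n4}: {n0,n2,n3} ∩ {n0,n1,n4} = {n0}; idom=n0
  n7: preds {n2,n5,n6}: {n0,n2} ∩ {n0,n5} ∩ {n0,n2,n3,n6} = {n0}; idom=n0
  n8: preds {n2,n4,n6}: {n0,n2} ∩ {n0,n1,n4} ∩ {n0,n2,n3,n6} = {n0}; idom=n0

DF walk-up:
  join n5 pred n3: n3→n2 stop@n0
  join n5 pred n4: n4→n1 stop@n0
  join n7 pred n2: n2 stop@n0
  join n7 pred n5: n5 stop@n0
  join n7 pred n6: n6→n3→n2 stop@n0
  join n8 pred n2: n2 stop@n0
  join n8 pred n4: n4→n1 stop@n0
  join n8 pred n6: n6→n3→n2 stop@n0
  n0 → ∅
  n1 → {n5,n8}
  n2 → {n5,n7,n8}
  n3 → {n5,n7,n8}
  n4 → {n5,n8}
  n5 → {n7}
  n6 → {n7,n8}
  n7 → ∅
  n8 → ∅
  n9 → ∅

φ for v: defs {n0,n3,n4,n6,n7}
  DF⁺ = {n5,n7,n8}

Answer: ["n5", "n7", "n8"]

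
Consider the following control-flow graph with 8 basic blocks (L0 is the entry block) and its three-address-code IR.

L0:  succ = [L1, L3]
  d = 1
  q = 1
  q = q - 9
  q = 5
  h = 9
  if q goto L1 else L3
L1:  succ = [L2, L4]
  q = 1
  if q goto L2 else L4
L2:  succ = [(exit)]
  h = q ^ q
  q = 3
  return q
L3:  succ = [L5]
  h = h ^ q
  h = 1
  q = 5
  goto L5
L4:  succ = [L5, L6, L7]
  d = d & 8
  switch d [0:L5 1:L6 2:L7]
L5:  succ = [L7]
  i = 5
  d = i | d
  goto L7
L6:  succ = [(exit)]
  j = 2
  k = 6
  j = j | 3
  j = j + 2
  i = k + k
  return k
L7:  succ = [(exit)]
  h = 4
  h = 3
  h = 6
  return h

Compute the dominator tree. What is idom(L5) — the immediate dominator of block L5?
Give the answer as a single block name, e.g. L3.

idom tree: L1←L0 L2←L1 L3←L0 L4←L1 L5←L0 L6←L4 L7←L0
Dom at joins:
  L5: preds {L3,L4}: {L0,L3} ∩ {L0,L1,L4} = {L0}; idom=L0
  L7: preds {L4,L5}: {L0,L1,L4} ∩ {L0,L5} = {L0}; idom=L0

idom(L5) = L0

Answer: L0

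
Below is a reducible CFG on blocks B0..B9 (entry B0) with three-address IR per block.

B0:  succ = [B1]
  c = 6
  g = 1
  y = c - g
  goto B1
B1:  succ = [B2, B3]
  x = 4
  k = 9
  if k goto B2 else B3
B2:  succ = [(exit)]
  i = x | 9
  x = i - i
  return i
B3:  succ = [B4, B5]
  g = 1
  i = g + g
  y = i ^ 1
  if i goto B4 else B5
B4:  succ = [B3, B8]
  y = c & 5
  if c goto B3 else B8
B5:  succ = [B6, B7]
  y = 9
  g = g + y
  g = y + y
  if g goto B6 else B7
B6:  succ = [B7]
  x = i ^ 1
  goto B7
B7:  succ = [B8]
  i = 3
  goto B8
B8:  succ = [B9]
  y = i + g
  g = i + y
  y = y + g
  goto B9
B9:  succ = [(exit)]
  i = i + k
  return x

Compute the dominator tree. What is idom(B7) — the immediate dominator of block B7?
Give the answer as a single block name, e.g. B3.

Answer: B5

Analysis:
idom tree: B1←B0 B2←B1 B3←B1 B4←B3 B5←B3 B6←B5 B7←B5 B8←B3 B9←B8
Dom at joins:
  B3: preds {B1,B4}: {B0,B1} ∩ {B0,B1,B3,B4} = {B0,B1}; idom=B1
  B7: preds {B5,B6}: {B0,B1,B3,B5} ∩ {B0,B1,B3,B5,B6} = {B0,B1,B3,B5}; idom=B5
  B8: preds {B4,B7}: {B0,B1,B3,B4} ∩ {B0,B1,B3,B5,B7} = {B0,B1,B3}; idom=B3

idom(B7) = B5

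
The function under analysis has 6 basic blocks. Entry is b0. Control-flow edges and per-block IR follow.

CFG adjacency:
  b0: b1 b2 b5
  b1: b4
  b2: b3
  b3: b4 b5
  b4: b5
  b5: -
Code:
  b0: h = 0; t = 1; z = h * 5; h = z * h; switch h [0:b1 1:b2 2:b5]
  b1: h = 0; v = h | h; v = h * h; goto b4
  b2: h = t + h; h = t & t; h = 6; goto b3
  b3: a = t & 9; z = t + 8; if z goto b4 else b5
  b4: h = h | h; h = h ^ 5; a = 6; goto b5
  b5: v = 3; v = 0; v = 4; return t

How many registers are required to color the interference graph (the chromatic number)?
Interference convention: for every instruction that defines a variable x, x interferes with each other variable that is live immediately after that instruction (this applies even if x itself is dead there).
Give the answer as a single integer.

Answer: 3

Derivation:
Block summaries:
  b0: {h,t,z} / ∅
  b1: {h,v} / ∅
  b2: {h} / {h,t}
  b3: {a,z} / {t}
  b4: {a,h} / {h}
  b5: {v} / {t}

Backward fixpoint:
  live b0: ∅→{h,t}
  live b1: {t}→{h,t}
  live b2: {h,t}→{h,t}
  live b3: {h,t}→{h,t}
  live b4: {h,t}→{t}
  live b5: {t}→∅

Interfere edges:
  a — {h,t}
  h — {a,t,v,z}
  t — {a,h,v,z}
  v — {h,t}
  z — {h,t}

Chromatic number:
  lower bound: {a,h,t} mutually conflict ⇒ χ ≥ 3
  3-colouring: R0={h}  R1={t}  R2={a,v,z}
  χ = 3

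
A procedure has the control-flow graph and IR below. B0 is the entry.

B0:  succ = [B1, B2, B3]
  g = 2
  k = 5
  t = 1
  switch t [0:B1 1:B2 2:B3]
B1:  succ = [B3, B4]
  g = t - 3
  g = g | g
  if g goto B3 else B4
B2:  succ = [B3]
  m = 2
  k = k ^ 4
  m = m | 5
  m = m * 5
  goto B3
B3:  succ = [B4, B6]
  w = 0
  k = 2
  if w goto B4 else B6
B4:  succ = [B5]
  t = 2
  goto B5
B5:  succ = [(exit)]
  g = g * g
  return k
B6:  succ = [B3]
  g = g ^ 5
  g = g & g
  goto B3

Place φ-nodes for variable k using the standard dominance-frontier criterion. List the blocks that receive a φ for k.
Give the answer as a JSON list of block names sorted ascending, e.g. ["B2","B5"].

Answer: ["B3", "B4"]

Analysis:
idom tree: B1←B0 B2←B0 B3←B0 B4←B0 B5←B4 B6←B3
Dom at joins:
  B3: preds {B0,B1,B2,B6}: {B0} ∩ {B0,B1} ∩ {B0,B2} ∩ {B0,B3,B6} = {B0}; idom=B0
  B4: preds {B1,B3}: {B0,B1} ∩ {B0,B3} = {B0}; idom=B0

DF walk-up:
  join B3 pred B0: · stop@B0
  join B3 pred B1: B1 stop@B0
  join B3 pred B2: B2 stop@B0
  join B3 pred B6: B6→B3 stop@B0
  join B4 pred B1: B1 stop@B0
  join B4 pred B3: B3 stop@B0
  B0: DF=∅
  B1: DF={B3,B4}
  B2: DF={B3}
  B3: DF={B3,B4}
  B4: DF=∅
  B5: DF=∅
  B6: DF={B3}

φ for k: defs {B0,B2,B3}
  DF⁺ = {B3,B4}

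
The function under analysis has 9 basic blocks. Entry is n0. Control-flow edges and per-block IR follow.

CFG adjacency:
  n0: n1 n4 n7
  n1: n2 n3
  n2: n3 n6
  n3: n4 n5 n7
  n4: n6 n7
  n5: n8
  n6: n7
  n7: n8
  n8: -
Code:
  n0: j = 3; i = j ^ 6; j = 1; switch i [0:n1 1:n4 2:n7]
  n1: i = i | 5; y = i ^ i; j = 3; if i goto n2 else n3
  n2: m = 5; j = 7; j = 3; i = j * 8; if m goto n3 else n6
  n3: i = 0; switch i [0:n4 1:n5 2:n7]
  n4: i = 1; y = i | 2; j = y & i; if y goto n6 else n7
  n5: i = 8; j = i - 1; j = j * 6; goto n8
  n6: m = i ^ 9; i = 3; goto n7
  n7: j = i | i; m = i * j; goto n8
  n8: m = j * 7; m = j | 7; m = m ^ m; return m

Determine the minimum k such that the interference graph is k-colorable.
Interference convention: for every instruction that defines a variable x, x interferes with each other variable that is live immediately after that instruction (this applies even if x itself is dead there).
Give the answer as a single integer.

def/use:
  n0 def {i,j} use ∅
  n1 def {i,j,y} use {i}
  n2 def {i,j,m} use ∅
  n3 def {i} use ∅
  n4 def {i,j,y} use ∅
  n5 def {i,j} use ∅
  n6 def {i,m} use {i}
  n7 def {j,m} use {i}
  n8 def {m} use {j}

Backward fixpoint:
  n0 li=∅ lo={i}
  n1 li={i} lo=∅
  n2 li=∅ lo={i}
  n3 li=∅ lo={i}
  n4 li=∅ lo={i}
  n5 li=∅ lo={j}
  n6 li={i} lo={i}
  n7 li={i} lo={j}
  n8 li={j} lo=∅

Conflict graph:
  i — {j,m,y}
  j — {i,m,y}
  m — {i,j}
  y — {i,j}

Chromatic number:
  lower bound: {i,j,m} mutually conflict ⇒ χ ≥ 3
  assign i→c0 j→c1 m→c2 y→c2 — no edge inside a register ⇒ χ ≤ 3
  χ = 3

Answer: 3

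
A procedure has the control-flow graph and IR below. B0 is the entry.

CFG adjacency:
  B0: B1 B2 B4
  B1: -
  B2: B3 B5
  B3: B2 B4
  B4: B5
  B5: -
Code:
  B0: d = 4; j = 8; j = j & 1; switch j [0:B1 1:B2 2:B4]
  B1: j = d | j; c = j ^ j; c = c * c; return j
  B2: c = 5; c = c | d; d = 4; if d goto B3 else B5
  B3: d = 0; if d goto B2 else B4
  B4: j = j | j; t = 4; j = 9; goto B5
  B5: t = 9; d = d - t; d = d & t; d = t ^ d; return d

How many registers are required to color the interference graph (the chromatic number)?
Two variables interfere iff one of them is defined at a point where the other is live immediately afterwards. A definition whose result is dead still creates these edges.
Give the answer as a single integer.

Answer: 3

Derivation:
Per-block:
  B0: def={d,j} ue=∅
  B1: def={c,j} ue={d,j}
  B2: def={c,d} ue={d}
  B3: def={d} ue=∅
  B4: def={j,t} ue={j}
  B5: def={d,t} ue={d}

Live sets:
  live B0: ∅→{d,j}
  live B1: {d,j}→∅
  live B2: {d,j}→{d,j}
  live B3: {j}→{d,j}
  live B4: {d,j}→{d}
  live B5: {d}→∅

Conflict graph:
  c↔{d,j}
  d↔{c,j,t}
  j↔{c,d}
  t↔{d}

Colouring:
  {c,d,j} pairwise interfere (3-clique) ⇒ χ ≥ 3
  assign c→R1 d→R0 j→R2 t→R1 — no edge inside a register ⇒ χ ≤ 3
  χ = 3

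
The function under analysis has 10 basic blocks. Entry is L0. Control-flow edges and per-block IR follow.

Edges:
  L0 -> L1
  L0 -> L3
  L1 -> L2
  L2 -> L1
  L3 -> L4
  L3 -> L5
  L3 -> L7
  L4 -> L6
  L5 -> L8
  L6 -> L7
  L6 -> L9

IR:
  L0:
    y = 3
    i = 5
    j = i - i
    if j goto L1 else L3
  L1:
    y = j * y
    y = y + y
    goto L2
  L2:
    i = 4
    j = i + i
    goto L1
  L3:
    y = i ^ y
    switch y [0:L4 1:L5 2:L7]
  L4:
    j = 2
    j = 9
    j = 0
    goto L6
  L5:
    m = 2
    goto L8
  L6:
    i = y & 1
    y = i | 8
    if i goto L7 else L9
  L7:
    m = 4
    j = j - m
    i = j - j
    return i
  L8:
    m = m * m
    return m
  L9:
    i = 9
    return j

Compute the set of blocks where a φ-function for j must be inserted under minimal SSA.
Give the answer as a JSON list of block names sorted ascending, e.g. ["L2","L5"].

idom tree: L1←L0 L2←L1 L3←L0 L4←L3 L5←L3 L6←L4 L7←L3 L8←L5 L9←L6
Dom∩ at merges:
  L1: preds {L0,L2}: {L0} ∩ {L0,L1,L2} = {L0}; idom=L0
  L7: preds {L3,L6}: {L0,L3} ∩ {L0,L3,L4,L6} = {L0,L3}; idom=L3

DF walk-up:
  join L1 pred L0: · stop@L0
  join L1 pred L2: L2→L1 stop@L0
  join L7 pred L3: · stop@L3
  join L7 pred L6: L6→L4 stop@L3
  L0 → ∅
  L1 → {L1}
  L2 → {L1}
  L3 → ∅
  L4 → {L7}
  L5 → ∅
  L6 → {L7}
  L7 → ∅
  L8 → ∅
  L9 → ∅

φ for j: defs {L0,L2,L4,L7}
  DF⁺ = {L1,L7}

Answer: ["L1", "L7"]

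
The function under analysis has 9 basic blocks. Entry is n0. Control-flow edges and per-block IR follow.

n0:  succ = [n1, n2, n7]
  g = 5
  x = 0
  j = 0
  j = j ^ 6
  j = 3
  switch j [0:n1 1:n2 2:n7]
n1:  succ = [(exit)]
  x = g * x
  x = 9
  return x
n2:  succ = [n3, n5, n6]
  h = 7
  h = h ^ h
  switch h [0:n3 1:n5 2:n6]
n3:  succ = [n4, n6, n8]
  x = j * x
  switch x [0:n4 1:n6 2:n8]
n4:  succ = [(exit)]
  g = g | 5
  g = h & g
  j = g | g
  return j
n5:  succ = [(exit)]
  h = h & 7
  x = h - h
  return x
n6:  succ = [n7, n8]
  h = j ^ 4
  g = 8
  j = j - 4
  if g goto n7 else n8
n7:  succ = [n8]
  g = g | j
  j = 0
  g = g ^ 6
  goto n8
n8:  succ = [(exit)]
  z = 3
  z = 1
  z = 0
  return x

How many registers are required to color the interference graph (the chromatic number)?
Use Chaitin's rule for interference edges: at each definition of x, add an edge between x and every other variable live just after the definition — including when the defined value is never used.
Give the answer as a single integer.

Per-block:
  n0: def={g,j,x} ue=∅
  n1: def={x} ue={g,x}
  n2: def={h} ue=∅
  n3: def={x} ue={j,x}
  n4: def={g,j} ue={g,h}
  n5: def={h,x} ue={h}
  n6: def={g,h,j} ue={j}
  n7: def={g,j} ue={g,j}
  n8: def={z} ue={x}

Backward fixpoint:
  n0 li=∅ lo={g,j,x}
  n1 li={g,x} lo=∅
  n2 li={g,j,x} lo={g,h,j,x}
  n3 li={g,h,j,x} lo={g,h,j,x}
  n4 li={g,h} lo=∅
  n5 li={h} lo=∅
  n6 li={j,x} lo={g,j,x}
  n7 li={g,j,x} lo={x}
  n8 li={x} lo=∅

Conflict graph:
  g — {h,j,x}
  h — {g,j,x}
  j — {g,h,x}
  x — {g,h,j,z}
  z — {x}

Chromatic number:
  clique {g,h,j,x} ⇒ need ≥ 4
  assign g→r1 h→r2 j→r3 x→r0 z→r1 — no edge inside a register ⇒ χ ≤ 4
  χ = 4

Answer: 4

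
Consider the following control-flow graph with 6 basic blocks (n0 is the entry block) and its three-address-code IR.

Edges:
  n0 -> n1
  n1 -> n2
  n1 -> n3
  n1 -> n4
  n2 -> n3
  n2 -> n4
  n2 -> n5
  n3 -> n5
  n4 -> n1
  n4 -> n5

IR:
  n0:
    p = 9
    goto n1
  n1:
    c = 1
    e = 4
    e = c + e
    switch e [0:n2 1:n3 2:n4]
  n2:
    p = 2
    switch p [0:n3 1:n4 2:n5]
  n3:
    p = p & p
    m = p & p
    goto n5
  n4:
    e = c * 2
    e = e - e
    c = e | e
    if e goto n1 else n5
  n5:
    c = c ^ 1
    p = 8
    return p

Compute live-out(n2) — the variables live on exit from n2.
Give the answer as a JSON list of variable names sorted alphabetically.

Block summaries:
  n0: def={p} ue=∅
  n1: def={c,e} ue=∅
  n2: def={p} ue=∅
  n3: def={m,p} ue={p}
  n4: def={c,e} ue={c}
  n5: def={c,p} ue={c}

Live sets:
  n0: in=∅ out={p}
  n1: in={p} out={c,p}
  n2: in={c} out={c,p}
  n3: in={c,p} out={c}
  n4: in={c,p} out={c,p}
  n5: in={c} out=∅

live-out(n2) = ["c", "p"]

Answer: ["c", "p"]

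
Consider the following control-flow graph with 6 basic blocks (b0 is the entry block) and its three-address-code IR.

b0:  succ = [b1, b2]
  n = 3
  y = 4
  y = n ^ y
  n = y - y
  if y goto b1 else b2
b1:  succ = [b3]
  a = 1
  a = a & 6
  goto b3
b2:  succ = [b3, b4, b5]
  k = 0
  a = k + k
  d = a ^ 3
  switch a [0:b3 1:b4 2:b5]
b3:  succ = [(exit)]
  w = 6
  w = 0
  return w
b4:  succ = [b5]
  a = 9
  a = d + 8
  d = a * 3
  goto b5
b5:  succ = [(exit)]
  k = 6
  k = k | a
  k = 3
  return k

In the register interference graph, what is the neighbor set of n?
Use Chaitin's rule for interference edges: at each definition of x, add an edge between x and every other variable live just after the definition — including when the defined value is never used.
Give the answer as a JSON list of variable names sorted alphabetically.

Answer: ["y"]

Derivation:
Block summaries:
  b0: {n,y} / ∅
  b1: {a} / ∅
  b2: {a,d,k} / ∅
  b3: {w} / ∅
  b4: {a,d} / {d}
  b5: {k} / {a}

Backward fixpoint:
  live b0: ∅→∅
  live b1: ∅→∅
  live b2: ∅→{a,d}
  live b3: ∅→∅
  live b4: {d}→{a}
  live b5: {a}→∅

Conflict graph:
  a↔{d,k}
  d↔{a}
  k↔{a}
  n↔{y}
  w↔∅
  y↔{n}

N(n) = ["y"]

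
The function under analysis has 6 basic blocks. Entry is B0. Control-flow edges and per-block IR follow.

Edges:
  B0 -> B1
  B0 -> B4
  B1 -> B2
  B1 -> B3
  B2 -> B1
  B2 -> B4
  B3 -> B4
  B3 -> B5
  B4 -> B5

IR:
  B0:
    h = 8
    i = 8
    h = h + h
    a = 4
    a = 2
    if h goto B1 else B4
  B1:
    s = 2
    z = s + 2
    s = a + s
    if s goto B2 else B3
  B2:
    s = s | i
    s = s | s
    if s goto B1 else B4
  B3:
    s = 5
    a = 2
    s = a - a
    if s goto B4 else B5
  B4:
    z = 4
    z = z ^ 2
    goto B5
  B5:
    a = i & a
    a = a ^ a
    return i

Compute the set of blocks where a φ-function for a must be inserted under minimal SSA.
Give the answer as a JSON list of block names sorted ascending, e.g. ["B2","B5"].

idom tree: B1←B0 B2←B1 B3←B1 B4←B0 B5←B0
Dom at joins:
  B1: preds {B0,B2}: {B0} ∩ {B0,B1,B2} = {B0}; idom=B0
  B4: preds {B0,B2,B3}: {B0} ∩ {B0,B1,B2} ∩ {B0,B1,B3} = {B0}; idom=B0
  B5: preds {B3,B4}: {B0,B1,B3} ∩ {B0,B4} = {B0}; idom=B0

DF derivation:
  join B1 pred B0: · stop@B0
  join B1 pred B2: B2→B1 stop@B0
  join B4 pred B0: · stop@B0
  join B4 pred B2: B2→B1 stop@B0
  join B4 pred B3: B3→B1 stop@B0
  join B5 pred B3: B3→B1 stop@B0
  join B5 pred B4: B4 stop@B0
  B0 → ∅
  B1 → {B1,B4,B5}
  B2 → {B1,B4}
  B3 → {B4,B5}
  B4 → {B5}
  B5 → ∅

φ for a: defs {B0,B3,B5}
  DF⁺ = {B4,B5}

Answer: ["B4", "B5"]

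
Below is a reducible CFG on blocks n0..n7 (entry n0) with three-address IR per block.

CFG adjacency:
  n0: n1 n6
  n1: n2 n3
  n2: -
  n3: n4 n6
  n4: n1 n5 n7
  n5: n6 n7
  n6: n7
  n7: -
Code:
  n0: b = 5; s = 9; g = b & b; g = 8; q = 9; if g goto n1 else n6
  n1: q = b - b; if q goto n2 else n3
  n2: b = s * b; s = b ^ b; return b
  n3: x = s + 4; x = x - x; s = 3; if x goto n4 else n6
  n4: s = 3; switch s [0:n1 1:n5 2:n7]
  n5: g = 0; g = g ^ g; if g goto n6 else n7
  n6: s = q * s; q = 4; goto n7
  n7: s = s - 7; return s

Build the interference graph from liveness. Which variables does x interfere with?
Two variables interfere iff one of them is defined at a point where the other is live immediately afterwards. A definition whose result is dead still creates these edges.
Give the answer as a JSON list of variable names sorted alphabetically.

Answer: ["b", "q", "s"]

Analysis:
Block summaries:
  n0: {b,g,q,s} / ∅
  n1: {q} / {b}
  n2: {b,s} / {b,s}
  n3: {s,x} / {s}
  n4: {s} / ∅
  n5: {g} / ∅
  n6: {q,s} / {q,s}
  n7: {s} / {s}

Liveness:
  live n0: ∅→{b,q,s}
  live n1: {b,s}→{b,q,s}
  live n2: {b,s}→∅
  live n3: {b,q,s}→{b,q,s}
  live n4: {b,q}→{b,q,s}
  live n5: {q,s}→{q,s}
  live n6: {q,s}→{s}
  live n7: {s}→∅

Interference:
  b: {g,q,s,x}
  g: {b,q,s}
  q: {b,g,s,x}
  s: {b,g,q,x}
  x: {b,q,s}

N(x) = ["b", "q", "s"]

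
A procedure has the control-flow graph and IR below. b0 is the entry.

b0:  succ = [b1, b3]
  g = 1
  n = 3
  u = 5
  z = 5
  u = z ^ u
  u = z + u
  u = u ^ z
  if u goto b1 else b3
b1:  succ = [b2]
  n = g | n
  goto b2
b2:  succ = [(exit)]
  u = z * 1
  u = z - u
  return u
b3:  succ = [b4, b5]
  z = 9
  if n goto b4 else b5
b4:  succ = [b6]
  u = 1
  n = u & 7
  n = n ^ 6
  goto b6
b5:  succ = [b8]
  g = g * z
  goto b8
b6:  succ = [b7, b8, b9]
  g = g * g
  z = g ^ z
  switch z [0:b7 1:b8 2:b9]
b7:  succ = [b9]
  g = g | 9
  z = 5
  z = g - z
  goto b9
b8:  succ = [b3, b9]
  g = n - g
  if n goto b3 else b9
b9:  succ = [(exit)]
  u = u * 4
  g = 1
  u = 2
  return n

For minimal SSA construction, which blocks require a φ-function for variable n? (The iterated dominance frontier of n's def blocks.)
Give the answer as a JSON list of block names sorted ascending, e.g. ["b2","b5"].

Answer: ["b3", "b8", "b9"]

Analysis:
idom tree: b1←b0 b2←b1 b3←b0 b4←b3 b5←b3 b6←b4 b7←b6 b8←b3 b9←b3
Dom at joins:
  b3: preds {b0,b8}: {b0} ∩ {b0,b3,b8} = {b0}; idom=b0
  b8: preds {b5,b6}: {b0,b3,b5} ∩ {b0,b3,b4,b6} = {b0,b3}; idom=b3
  b9: preds {b6,b7,b8}: {b0,b3,b4,b6} ∩ {b0,b3,b4,b6,b7} ∩ {b0,b3,b8} = {b0,b3}; idom=b3

DF walk-up:
  b3←b0: walk · to b0
  b3←b8: walk b8→b3 to b0
  b8←b5: walk b5 to b3
  b8←b6: walk b6→b4 to b3
  b9←b6: walk b6→b4 to b3
  b9←b7: walk b7→b6→b4 to b3
  b9←b8: walk b8 to b3
  b0 → ∅
  b1 → ∅
  b2 → ∅
  b3 → {b3}
  b4 → {b8,b9}
  b5 → {b8}
  b6 → {b8,b9}
  b7 → {b9}
  b8 → {b3,b9}
  b9 → ∅

φ for n: defs {b0,b1,b4}
  DF⁺ = {b3,b8,b9}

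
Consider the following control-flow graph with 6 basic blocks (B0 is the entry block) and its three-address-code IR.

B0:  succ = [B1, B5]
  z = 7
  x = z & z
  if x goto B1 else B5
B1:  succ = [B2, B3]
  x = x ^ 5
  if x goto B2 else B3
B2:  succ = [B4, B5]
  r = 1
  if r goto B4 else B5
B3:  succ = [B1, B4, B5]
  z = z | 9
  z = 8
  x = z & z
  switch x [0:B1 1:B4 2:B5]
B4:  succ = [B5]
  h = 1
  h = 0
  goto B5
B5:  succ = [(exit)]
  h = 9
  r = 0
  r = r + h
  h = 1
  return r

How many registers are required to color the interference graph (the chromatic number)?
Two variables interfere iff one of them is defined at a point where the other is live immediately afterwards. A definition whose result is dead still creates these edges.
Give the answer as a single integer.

Block summaries:
  B0: {x,z} / ∅
  B1: {x} / {x}
  B2: {r} / ∅
  B3: {x,z} / {z}
  B4: {h} / ∅
  B5: {h,r} / ∅

Backward fixpoint:
  B0: in=∅ out={x,z}
  B1: in={x,z} out={z}
  B2: in=∅ out=∅
  B3: in={z} out={x,z}
  B4: in=∅ out=∅
  B5: in=∅ out=∅

Interfere edges:
  h — {r}
  r — {h}
  x — {z}
  z — {x}

Colouring:
  {h,r} pairwise interfere (2-clique) ⇒ χ ≥ 2
  assign h→c0 r→c1 x→c0 z→c1 — no edge inside a register ⇒ χ ≤ 2
  χ = 2

Answer: 2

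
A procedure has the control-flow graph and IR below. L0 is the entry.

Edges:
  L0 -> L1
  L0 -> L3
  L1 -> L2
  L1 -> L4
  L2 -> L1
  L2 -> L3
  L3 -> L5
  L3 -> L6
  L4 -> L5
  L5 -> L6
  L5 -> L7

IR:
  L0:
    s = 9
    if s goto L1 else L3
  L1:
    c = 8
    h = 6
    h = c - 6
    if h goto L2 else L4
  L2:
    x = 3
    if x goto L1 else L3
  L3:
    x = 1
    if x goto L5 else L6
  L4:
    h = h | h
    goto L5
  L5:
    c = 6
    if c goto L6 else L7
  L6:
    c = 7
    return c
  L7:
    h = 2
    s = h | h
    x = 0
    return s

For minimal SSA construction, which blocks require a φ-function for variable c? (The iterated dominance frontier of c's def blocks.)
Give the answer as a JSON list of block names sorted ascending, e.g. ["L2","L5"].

Answer: ["L1", "L3", "L5", "L6"]

Derivation:
idom tree: L1←L0 L2←L1 L3←L0 L4←L1 L5←L0 L6←L0 L7←L5
Join-block Dom:
  L1: preds {L0,L2}: {L0} ∩ {L0,L1,L2} = {L0}; idom=L0
  L3: preds {L0,L2}: {L0} ∩ {L0,L1,L2} = {L0}; idom=L0
  L5: preds {L3,L4}: {L0,L3} ∩ {L0,L1,L4} = {L0}; idom=L0
  L6: preds {L3,L5}: {L0,L3} ∩ {L0,L5} = {L0}; idom=L0

Frontier:
  join L1 pred L0: · stop@L0
  join L1 pred L2: L2→L1 stop@L0
  join L3 pred L0: · stop@L0
  join L3 pred L2: L2→L1 stop@L0
  join L5 pred L3: L3 stop@L0
  join L5 pred L4: L4→L1 stop@L0
  join L6 pred L3: L3 stop@L0
  join L6 pred L5: L5 stop@L0
  L0 → ∅
  L1 → {L1,L3,L5}
  L2 → {L1,L3}
  L3 → {L5,L6}
  L4 → {L5}
  L5 → {L6}
  L6 → ∅
  L7 → ∅

φ for c: defs {L1,L5,L6}
  DF⁺ = {L1,L3,L5,L6}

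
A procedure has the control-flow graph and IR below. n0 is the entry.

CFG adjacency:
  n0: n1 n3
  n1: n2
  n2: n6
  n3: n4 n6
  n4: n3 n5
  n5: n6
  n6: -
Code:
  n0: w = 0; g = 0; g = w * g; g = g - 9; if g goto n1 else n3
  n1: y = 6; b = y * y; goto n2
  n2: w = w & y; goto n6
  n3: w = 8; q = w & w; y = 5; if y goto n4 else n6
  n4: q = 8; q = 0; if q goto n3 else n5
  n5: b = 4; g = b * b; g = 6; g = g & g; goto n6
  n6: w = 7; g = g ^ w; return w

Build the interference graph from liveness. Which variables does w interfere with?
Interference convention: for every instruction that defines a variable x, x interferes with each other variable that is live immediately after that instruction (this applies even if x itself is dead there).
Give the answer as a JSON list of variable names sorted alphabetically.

def/use:
  n0 def {g,w} use ∅
  n1 def {b,y} use ∅
  n2 def {w} use {w,y}
  n3 def {q,w,y} use ∅
  n4 def {q} use ∅
  n5 def {b,g} use ∅
  n6 def {g,w} use {g}

Live sets:
  n0 li=∅ lo={g,w}
  n1 li={g,w} lo={g,w,y}
  n2 li={g,w,y} lo={g}
  n3 li={g} lo={g}
  n4 li={g} lo={g}
  n5 li=∅ lo={g}
  n6 li={g} lo=∅

Interference:
  b↔{g,w,y}
  g↔{b,q,w,y}
  q↔{g}
  w↔{b,g,y}
  y↔{b,g,w}

N(w) = ["b", "g", "y"]

Answer: ["b", "g", "y"]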